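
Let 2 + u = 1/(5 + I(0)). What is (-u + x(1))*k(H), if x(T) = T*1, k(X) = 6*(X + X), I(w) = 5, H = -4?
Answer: -696/5 ≈ -139.20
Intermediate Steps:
k(X) = 12*X (k(X) = 6*(2*X) = 12*X)
x(T) = T
u = -19/10 (u = -2 + 1/(5 + 5) = -2 + 1/10 = -2 + ⅒ = -19/10 ≈ -1.9000)
(-u + x(1))*k(H) = (-1*(-19/10) + 1)*(12*(-4)) = (19/10 + 1)*(-48) = (29/10)*(-48) = -696/5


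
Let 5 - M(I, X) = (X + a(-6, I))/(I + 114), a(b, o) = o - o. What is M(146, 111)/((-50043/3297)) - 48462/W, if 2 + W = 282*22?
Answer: -15591915953/1921317580 ≈ -8.1152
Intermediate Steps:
a(b, o) = 0
W = 6202 (W = -2 + 282*22 = -2 + 6204 = 6202)
M(I, X) = 5 - X/(114 + I) (M(I, X) = 5 - (X + 0)/(I + 114) = 5 - X/(114 + I))
M(146, 111)/((-50043/3297)) - 48462/W = ((570 - 1*111 + 5*146)/(114 + 146))/((-50043/3297)) - 48462/6202 = ((570 - 111 + 730)/260)/((-50043*1/3297)) - 48462*1/6202 = ((1/260)*1189)/(-2383/157) - 24231/3101 = (1189/260)*(-157/2383) - 24231/3101 = -186673/619580 - 24231/3101 = -15591915953/1921317580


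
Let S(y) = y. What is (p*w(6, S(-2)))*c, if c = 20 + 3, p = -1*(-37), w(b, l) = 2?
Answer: 1702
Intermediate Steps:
p = 37
c = 23
(p*w(6, S(-2)))*c = (37*2)*23 = 74*23 = 1702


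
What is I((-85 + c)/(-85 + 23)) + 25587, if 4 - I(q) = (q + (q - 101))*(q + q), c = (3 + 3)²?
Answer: 24743969/961 ≈ 25748.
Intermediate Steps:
c = 36 (c = 6² = 36)
I(q) = 4 - 2*q*(-101 + 2*q) (I(q) = 4 - (q + (q - 101))*(q + q) = 4 - (q + (-101 + q))*2*q = 4 - (-101 + 2*q)*2*q = 4 - 2*q*(-101 + 2*q))
I((-85 + c)/(-85 + 23)) + 25587 = (4 - 4*(-85 + 36)²/(-85 + 23)² + 202*((-85 + 36)/(-85 + 23))) + 25587 = (4 - 4*(-49/(-62))² + 202*(-49/(-62))) + 25587 = (4 - 4*(-49*(-1/62))² + 202*(-49*(-1/62))) + 25587 = (4 - 4*(49/62)² + 202*(49/62)) + 25587 = (4 - 4*2401/3844 + 4949/31) + 25587 = (4 - 2401/961 + 4949/31) + 25587 = 154862/961 + 25587 = 24743969/961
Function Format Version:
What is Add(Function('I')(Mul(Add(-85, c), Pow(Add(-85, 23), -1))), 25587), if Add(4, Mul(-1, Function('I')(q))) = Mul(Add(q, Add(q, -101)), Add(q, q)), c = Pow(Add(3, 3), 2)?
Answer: Rational(24743969, 961) ≈ 25748.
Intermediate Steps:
c = 36 (c = Pow(6, 2) = 36)
Function('I')(q) = Add(4, Mul(-2, q, Add(-101, Mul(2, q)))) (Function('I')(q) = Add(4, Mul(-1, Mul(Add(q, Add(q, -101)), Add(q, q)))) = Add(4, Mul(-1, Mul(Add(q, Add(-101, q)), Mul(2, q)))) = Add(4, Mul(-1, Mul(Add(-101, Mul(2, q)), Mul(2, q)))) = Add(4, Mul(-1, Mul(2, q, Add(-101, Mul(2, q))))) = Add(4, Mul(-2, q, Add(-101, Mul(2, q)))))
Add(Function('I')(Mul(Add(-85, c), Pow(Add(-85, 23), -1))), 25587) = Add(Add(4, Mul(-4, Pow(Mul(Add(-85, 36), Pow(Add(-85, 23), -1)), 2)), Mul(202, Mul(Add(-85, 36), Pow(Add(-85, 23), -1)))), 25587) = Add(Add(4, Mul(-4, Pow(Mul(-49, Pow(-62, -1)), 2)), Mul(202, Mul(-49, Pow(-62, -1)))), 25587) = Add(Add(4, Mul(-4, Pow(Mul(-49, Rational(-1, 62)), 2)), Mul(202, Mul(-49, Rational(-1, 62)))), 25587) = Add(Add(4, Mul(-4, Pow(Rational(49, 62), 2)), Mul(202, Rational(49, 62))), 25587) = Add(Add(4, Mul(-4, Rational(2401, 3844)), Rational(4949, 31)), 25587) = Add(Add(4, Rational(-2401, 961), Rational(4949, 31)), 25587) = Add(Rational(154862, 961), 25587) = Rational(24743969, 961)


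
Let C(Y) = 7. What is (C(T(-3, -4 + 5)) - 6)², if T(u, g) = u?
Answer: 1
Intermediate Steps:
(C(T(-3, -4 + 5)) - 6)² = (7 - 6)² = 1² = 1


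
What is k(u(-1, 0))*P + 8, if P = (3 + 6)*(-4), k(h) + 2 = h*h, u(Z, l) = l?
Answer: 80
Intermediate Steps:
k(h) = -2 + h**2 (k(h) = -2 + h*h = -2 + h**2)
P = -36 (P = 9*(-4) = -36)
k(u(-1, 0))*P + 8 = (-2 + 0**2)*(-36) + 8 = (-2 + 0)*(-36) + 8 = -2*(-36) + 8 = 72 + 8 = 80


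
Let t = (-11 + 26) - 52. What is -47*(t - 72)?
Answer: 5123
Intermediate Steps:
t = -37 (t = 15 - 52 = -37)
-47*(t - 72) = -47*(-37 - 72) = -47*(-109) = 5123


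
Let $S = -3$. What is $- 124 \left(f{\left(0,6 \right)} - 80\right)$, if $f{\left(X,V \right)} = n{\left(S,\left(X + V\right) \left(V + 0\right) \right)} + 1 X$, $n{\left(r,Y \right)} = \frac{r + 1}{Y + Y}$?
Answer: $\frac{89311}{9} \approx 9923.4$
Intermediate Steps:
$n{\left(r,Y \right)} = \frac{1 + r}{2 Y}$
$f{\left(X,V \right)} = X - \frac{1}{V \left(V + X\right)}$ ($f{\left(X,V \right)} = \frac{1 - 3}{2 \left(X + V\right) \left(V + 0\right)} + 1 X = \frac{1}{2} \frac{1}{\left(V + X\right) V} \left(-2\right) + X = \frac{1}{2} \frac{1}{V \left(V + X\right)} \left(-2\right) + X = - \frac{1}{V \left(V + X\right)} + X = X - \frac{1}{V \left(V + X\right)}$)
$- 124 \left(f{\left(0,6 \right)} - 80\right) = - 124 \left(\frac{-1 + 6 \cdot 0 \left(6 + 0\right)}{6 \left(6 + 0\right)} - 80\right) = - 124 \left(\frac{-1 + 6 \cdot 0 \cdot 6}{6 \cdot 6} - 80\right) = - 124 \left(\frac{1}{6} \cdot \frac{1}{6} \left(-1 + 0\right) - 80\right) = - 124 \left(\frac{1}{6} \cdot \frac{1}{6} \left(-1\right) - 80\right) = - 124 \left(- \frac{1}{36} - 80\right) = \left(-124\right) \left(- \frac{2881}{36}\right) = \frac{89311}{9}$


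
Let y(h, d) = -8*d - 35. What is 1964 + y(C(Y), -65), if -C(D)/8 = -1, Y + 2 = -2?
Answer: 2449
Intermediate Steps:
Y = -4 (Y = -2 - 2 = -4)
C(D) = 8 (C(D) = -8*(-1) = 8)
y(h, d) = -35 - 8*d
1964 + y(C(Y), -65) = 1964 + (-35 - 8*(-65)) = 1964 + (-35 + 520) = 1964 + 485 = 2449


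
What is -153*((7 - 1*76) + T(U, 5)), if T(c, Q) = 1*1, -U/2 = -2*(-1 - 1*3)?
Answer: 10404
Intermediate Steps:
U = -16 (U = -(-4)*(-1 - 1*3) = -(-4)*(-1 - 3) = -(-4)*(-4) = -2*8 = -16)
T(c, Q) = 1
-153*((7 - 1*76) + T(U, 5)) = -153*((7 - 1*76) + 1) = -153*((7 - 76) + 1) = -153*(-69 + 1) = -153*(-68) = 10404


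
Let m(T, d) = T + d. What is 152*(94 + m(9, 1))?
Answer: 15808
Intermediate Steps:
152*(94 + m(9, 1)) = 152*(94 + (9 + 1)) = 152*(94 + 10) = 152*104 = 15808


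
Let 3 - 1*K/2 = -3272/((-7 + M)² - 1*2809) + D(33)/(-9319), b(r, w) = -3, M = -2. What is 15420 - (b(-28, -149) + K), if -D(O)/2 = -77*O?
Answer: 48995975861/3177779 ≈ 15418.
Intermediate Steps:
D(O) = 154*O (D(O) = -(-154)*O = 154*O)
K = 14909656/3177779 (K = 6 - 2*(-3272/((-7 - 2)² - 1*2809) + (154*33)/(-9319)) = 6 - 2*(-3272/((-9)² - 2809) + 5082*(-1/9319)) = 6 - 2*(-3272/(81 - 2809) - 5082/9319) = 6 - 2*(-3272/(-2728) - 5082/9319) = 6 - 2*(-3272*(-1/2728) - 5082/9319) = 6 - 2*(409/341 - 5082/9319) = 6 - 2*2078509/3177779 = 6 - 4157018/3177779 = 14909656/3177779 ≈ 4.6918)
15420 - (b(-28, -149) + K) = 15420 - (-3 + 14909656/3177779) = 15420 - 1*5376319/3177779 = 15420 - 5376319/3177779 = 48995975861/3177779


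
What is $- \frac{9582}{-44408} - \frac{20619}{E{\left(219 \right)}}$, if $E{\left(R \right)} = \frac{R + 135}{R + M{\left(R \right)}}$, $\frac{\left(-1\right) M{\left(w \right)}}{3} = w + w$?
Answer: $\frac{83553213039}{1310036} \approx 63779.0$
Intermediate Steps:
$M{\left(w \right)} = - 6 w$ ($M{\left(w \right)} = - 3 \left(w + w\right) = - 3 \cdot 2 w = - 6 w$)
$E{\left(R \right)} = - \frac{135 + R}{5 R}$ ($E{\left(R \right)} = \frac{R + 135}{R - 6 R} = \frac{135 + R}{\left(-5\right) R} = \left(135 + R\right) \left(- \frac{1}{5 R}\right) = - \frac{135 + R}{5 R}$)
$- \frac{9582}{-44408} - \frac{20619}{E{\left(219 \right)}} = - \frac{9582}{-44408} - \frac{20619}{\frac{1}{5} \cdot \frac{1}{219} \left(-135 - 219\right)} = \left(-9582\right) \left(- \frac{1}{44408}\right) - \frac{20619}{\frac{1}{5} \cdot \frac{1}{219} \left(-135 - 219\right)} = \frac{4791}{22204} - \frac{20619}{\frac{1}{5} \cdot \frac{1}{219} \left(-354\right)} = \frac{4791}{22204} - \frac{20619}{- \frac{118}{365}} = \frac{4791}{22204} - - \frac{7525935}{118} = \frac{4791}{22204} + \frac{7525935}{118} = \frac{83553213039}{1310036}$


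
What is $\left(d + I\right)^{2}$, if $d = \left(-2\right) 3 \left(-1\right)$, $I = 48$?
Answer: $2916$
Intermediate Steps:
$d = 6$ ($d = \left(-6\right) \left(-1\right) = 6$)
$\left(d + I\right)^{2} = \left(6 + 48\right)^{2} = 54^{2} = 2916$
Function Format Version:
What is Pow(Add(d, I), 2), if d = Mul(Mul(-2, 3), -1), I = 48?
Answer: 2916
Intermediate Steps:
d = 6 (d = Mul(-6, -1) = 6)
Pow(Add(d, I), 2) = Pow(Add(6, 48), 2) = Pow(54, 2) = 2916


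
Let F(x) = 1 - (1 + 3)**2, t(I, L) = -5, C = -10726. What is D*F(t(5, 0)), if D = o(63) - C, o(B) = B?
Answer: -161835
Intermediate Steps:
F(x) = -15 (F(x) = 1 - 1*4**2 = 1 - 1*16 = 1 - 16 = -15)
D = 10789 (D = 63 - 1*(-10726) = 63 + 10726 = 10789)
D*F(t(5, 0)) = 10789*(-15) = -161835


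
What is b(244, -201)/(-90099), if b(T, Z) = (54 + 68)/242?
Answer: -61/10901979 ≈ -5.5953e-6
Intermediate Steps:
b(T, Z) = 61/121 (b(T, Z) = 122*(1/242) = 61/121)
b(244, -201)/(-90099) = (61/121)/(-90099) = (61/121)*(-1/90099) = -61/10901979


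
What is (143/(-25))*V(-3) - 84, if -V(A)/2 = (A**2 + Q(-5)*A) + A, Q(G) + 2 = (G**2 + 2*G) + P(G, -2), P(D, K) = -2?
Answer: -9822/25 ≈ -392.88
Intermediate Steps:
Q(G) = -4 + G**2 + 2*G (Q(G) = -2 + ((G**2 + 2*G) - 2) = -2 + (-2 + G**2 + 2*G) = -4 + G**2 + 2*G)
V(A) = -24*A - 2*A**2 (V(A) = -2*((A**2 + (-4 + (-5)**2 + 2*(-5))*A) + A) = -2*((A**2 + (-4 + 25 - 10)*A) + A) = -2*((A**2 + 11*A) + A) = -2*(A**2 + 12*A) = -24*A - 2*A**2)
(143/(-25))*V(-3) - 84 = (143/(-25))*(-2*(-3)*(12 - 3)) - 84 = (143*(-1/25))*(-2*(-3)*9) - 84 = -143/25*54 - 84 = -7722/25 - 84 = -9822/25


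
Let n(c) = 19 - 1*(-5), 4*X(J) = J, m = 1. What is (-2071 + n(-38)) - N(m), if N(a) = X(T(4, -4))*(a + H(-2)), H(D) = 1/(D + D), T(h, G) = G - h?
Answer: -4091/2 ≈ -2045.5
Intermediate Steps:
H(D) = 1/(2*D)
X(J) = J/4
N(a) = 1/2 - 2*a (N(a) = ((-4 - 1*4)/4)*(a + (1/2)/(-2)) = ((-4 - 4)/4)*(a + (1/2)*(-1/2)) = ((1/4)*(-8))*(a - 1/4) = -2*(-1/4 + a) = 1/2 - 2*a)
n(c) = 24 (n(c) = 19 + 5 = 24)
(-2071 + n(-38)) - N(m) = (-2071 + 24) - (1/2 - 2*1) = -2047 - (1/2 - 2) = -2047 - 1*(-3/2) = -2047 + 3/2 = -4091/2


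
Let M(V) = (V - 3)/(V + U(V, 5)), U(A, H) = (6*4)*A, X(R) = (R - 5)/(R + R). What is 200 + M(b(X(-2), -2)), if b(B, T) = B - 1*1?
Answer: 4997/25 ≈ 199.88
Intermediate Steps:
X(R) = (-5 + R)/(2*R) (X(R) = (-5 + R)/((2*R)) = (-5 + R)*(1/(2*R)) = (-5 + R)/(2*R))
b(B, T) = -1 + B (b(B, T) = B - 1 = -1 + B)
U(A, H) = 24*A
M(V) = (-3 + V)/(25*V) (M(V) = (V - 3)/(V + 24*V) = (-3 + V)/((25*V)) = (-3 + V)*(1/(25*V)) = (-3 + V)/(25*V))
200 + M(b(X(-2), -2)) = 200 + (-3 + (-1 + (½)*(-5 - 2)/(-2)))/(25*(-1 + (½)*(-5 - 2)/(-2))) = 200 + (-3 + (-1 + (½)*(-½)*(-7)))/(25*(-1 + (½)*(-½)*(-7))) = 200 + (-3 + (-1 + 7/4))/(25*(-1 + 7/4)) = 200 + (-3 + ¾)/(25*(¾)) = 200 + (1/25)*(4/3)*(-9/4) = 200 - 3/25 = 4997/25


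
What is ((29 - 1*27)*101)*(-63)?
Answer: -12726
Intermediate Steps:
((29 - 1*27)*101)*(-63) = ((29 - 27)*101)*(-63) = (2*101)*(-63) = 202*(-63) = -12726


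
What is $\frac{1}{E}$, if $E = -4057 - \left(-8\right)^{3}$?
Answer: $- \frac{1}{3545} \approx -0.00028209$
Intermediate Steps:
$E = -3545$ ($E = -4057 - -512 = -4057 + 512 = -3545$)
$\frac{1}{E} = \frac{1}{-3545} = - \frac{1}{3545}$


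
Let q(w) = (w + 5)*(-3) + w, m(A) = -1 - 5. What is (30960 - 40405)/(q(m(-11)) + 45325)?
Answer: -9445/45322 ≈ -0.20840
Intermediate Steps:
m(A) = -6
q(w) = -15 - 2*w (q(w) = (5 + w)*(-3) + w = (-15 - 3*w) + w = -15 - 2*w)
(30960 - 40405)/(q(m(-11)) + 45325) = (30960 - 40405)/((-15 - 2*(-6)) + 45325) = -9445/((-15 + 12) + 45325) = -9445/(-3 + 45325) = -9445/45322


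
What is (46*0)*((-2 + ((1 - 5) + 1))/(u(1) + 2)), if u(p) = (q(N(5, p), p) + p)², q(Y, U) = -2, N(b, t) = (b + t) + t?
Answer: 0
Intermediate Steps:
N(b, t) = b + 2*t
u(p) = (-2 + p)²
(46*0)*((-2 + ((1 - 5) + 1))/(u(1) + 2)) = (46*0)*((-2 + ((1 - 5) + 1))/((-2 + 1)² + 2)) = 0*((-2 + (-4 + 1))/((-1)² + 2)) = 0*((-2 - 3)/(1 + 2)) = 0*(-5/3) = 0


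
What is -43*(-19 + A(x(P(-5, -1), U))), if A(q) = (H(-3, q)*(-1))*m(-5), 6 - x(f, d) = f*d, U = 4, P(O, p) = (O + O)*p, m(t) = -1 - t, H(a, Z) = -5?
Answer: -43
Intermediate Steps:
P(O, p) = 2*O*p (P(O, p) = (2*O)*p = 2*O*p)
x(f, d) = 6 - d*f (x(f, d) = 6 - f*d = 6 - d*f)
A(q) = 20 (A(q) = (-5*(-1))*(-1 - 1*(-5)) = 5*(-1 + 5) = 5*4 = 20)
-43*(-19 + A(x(P(-5, -1), U))) = -43*(-19 + 20) = -43*1 = -43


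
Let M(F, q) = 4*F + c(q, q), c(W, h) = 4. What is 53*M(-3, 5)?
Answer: -424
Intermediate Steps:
M(F, q) = 4 + 4*F (M(F, q) = 4*F + 4 = 4 + 4*F)
53*M(-3, 5) = 53*(4 + 4*(-3)) = 53*(4 - 12) = 53*(-8) = -424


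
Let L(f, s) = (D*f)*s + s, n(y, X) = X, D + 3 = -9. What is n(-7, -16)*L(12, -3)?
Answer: -6864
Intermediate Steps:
D = -12 (D = -3 - 9 = -12)
L(f, s) = s - 12*f*s (L(f, s) = (-12*f)*s + s = -12*f*s + s = s - 12*f*s)
n(-7, -16)*L(12, -3) = -(-48)*(1 - 12*12) = -(-48)*(1 - 144) = -(-48)*(-143) = -16*429 = -6864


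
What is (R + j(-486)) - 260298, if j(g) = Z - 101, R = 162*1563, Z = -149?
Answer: -7342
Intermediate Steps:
R = 253206
j(g) = -250 (j(g) = -149 - 101 = -250)
(R + j(-486)) - 260298 = (253206 - 250) - 260298 = 252956 - 260298 = -7342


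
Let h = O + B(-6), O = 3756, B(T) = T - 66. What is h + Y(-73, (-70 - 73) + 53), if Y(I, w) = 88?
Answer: 3772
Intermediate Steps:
B(T) = -66 + T
h = 3684 (h = 3756 + (-66 - 6) = 3756 - 72 = 3684)
h + Y(-73, (-70 - 73) + 53) = 3684 + 88 = 3772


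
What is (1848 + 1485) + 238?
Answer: 3571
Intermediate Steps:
(1848 + 1485) + 238 = 3333 + 238 = 3571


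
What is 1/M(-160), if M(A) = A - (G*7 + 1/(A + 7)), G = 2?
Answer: -153/26621 ≈ -0.0057473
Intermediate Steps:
M(A) = -14 + A - 1/(7 + A) (M(A) = A - (2*7 + 1/(A + 7)) = A - (14 + 1/(7 + A)) = A + (-14 - 1/(7 + A)) = -14 + A - 1/(7 + A))
1/M(-160) = 1/((-99 + (-160)² - 7*(-160))/(7 - 160)) = 1/((-99 + 25600 + 1120)/(-153)) = 1/(-1/153*26621) = 1/(-26621/153) = -153/26621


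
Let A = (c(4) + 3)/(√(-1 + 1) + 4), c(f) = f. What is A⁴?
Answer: 2401/256 ≈ 9.3789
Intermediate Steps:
A = 7/4 (A = (4 + 3)/(√(-1 + 1) + 4) = 7/(√0 + 4) = 7/(0 + 4) = 7/4 ≈ 1.7500)
A⁴ = (7/4)⁴ = 2401/256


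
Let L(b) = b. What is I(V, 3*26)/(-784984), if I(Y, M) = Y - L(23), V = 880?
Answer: -857/784984 ≈ -0.0010917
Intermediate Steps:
I(Y, M) = -23 + Y (I(Y, M) = Y - 1*23 = Y - 23 = -23 + Y)
I(V, 3*26)/(-784984) = (-23 + 880)/(-784984) = 857*(-1/784984) = -857/784984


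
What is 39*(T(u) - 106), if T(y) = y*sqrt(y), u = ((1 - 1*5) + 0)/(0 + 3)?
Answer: -4134 - 104*I*sqrt(3)/3 ≈ -4134.0 - 60.044*I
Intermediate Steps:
u = -4/3 (u = ((1 - 5) + 0)/3 = (-4 + 0)*(1/3) = -4*1/3 = -4/3 ≈ -1.3333)
T(y) = y**(3/2)
39*(T(u) - 106) = 39*((-4/3)**(3/2) - 106) = 39*(-8*I*sqrt(3)/9 - 106) = 39*(-106 - 8*I*sqrt(3)/9) = -4134 - 104*I*sqrt(3)/3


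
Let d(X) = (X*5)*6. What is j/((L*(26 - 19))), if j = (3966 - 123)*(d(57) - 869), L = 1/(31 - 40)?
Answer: -4155381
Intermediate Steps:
L = -⅑ (L = 1/(-9) = -⅑ ≈ -0.11111)
d(X) = 30*X (d(X) = (5*X)*6 = 30*X)
j = 3231963 (j = (3966 - 123)*(30*57 - 869) = 3843*(1710 - 869) = 3843*841 = 3231963)
j/((L*(26 - 19))) = 3231963/((-(26 - 19)/9)) = 3231963/((-⅑*7)) = 3231963/(-7/9) = 3231963*(-9/7) = -4155381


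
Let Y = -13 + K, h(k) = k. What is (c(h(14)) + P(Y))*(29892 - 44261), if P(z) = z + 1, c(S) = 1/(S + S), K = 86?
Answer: -29786937/28 ≈ -1.0638e+6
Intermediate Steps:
Y = 73 (Y = -13 + 86 = 73)
c(S) = 1/(2*S)
P(z) = 1 + z
(c(h(14)) + P(Y))*(29892 - 44261) = ((½)/14 + (1 + 73))*(29892 - 44261) = ((½)*(1/14) + 74)*(-14369) = (1/28 + 74)*(-14369) = (2073/28)*(-14369) = -29786937/28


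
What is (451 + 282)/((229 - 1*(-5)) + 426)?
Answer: 733/660 ≈ 1.1106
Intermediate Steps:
(451 + 282)/((229 - 1*(-5)) + 426) = 733/((229 + 5) + 426) = 733/(234 + 426) = 733/660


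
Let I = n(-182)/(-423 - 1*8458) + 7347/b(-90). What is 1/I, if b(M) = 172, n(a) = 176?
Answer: 1527532/65218435 ≈ 0.023422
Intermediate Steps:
I = 65218435/1527532 (I = 176/(-423 - 1*8458) + 7347/172 = 176/(-423 - 8458) + 7347*(1/172) = 176/(-8881) + 7347/172 = 176*(-1/8881) + 7347/172 = -176/8881 + 7347/172 = 65218435/1527532 ≈ 42.695)
1/I = 1/(65218435/1527532) = 1527532/65218435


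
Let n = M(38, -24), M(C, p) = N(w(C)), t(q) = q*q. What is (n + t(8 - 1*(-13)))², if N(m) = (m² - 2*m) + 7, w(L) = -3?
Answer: 214369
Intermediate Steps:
t(q) = q²
N(m) = 7 + m² - 2*m
M(C, p) = 22 (M(C, p) = 7 + (-3)² - 2*(-3) = 7 + 9 + 6 = 22)
n = 22
(n + t(8 - 1*(-13)))² = (22 + (8 - 1*(-13))²)² = (22 + (8 + 13)²)² = (22 + 21²)² = (22 + 441)² = 463² = 214369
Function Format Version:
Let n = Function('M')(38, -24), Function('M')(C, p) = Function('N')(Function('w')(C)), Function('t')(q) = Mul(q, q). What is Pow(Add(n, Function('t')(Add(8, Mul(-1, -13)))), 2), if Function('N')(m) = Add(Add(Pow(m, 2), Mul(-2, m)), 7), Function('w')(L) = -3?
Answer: 214369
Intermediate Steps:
Function('t')(q) = Pow(q, 2)
Function('N')(m) = Add(7, Pow(m, 2), Mul(-2, m))
Function('M')(C, p) = 22 (Function('M')(C, p) = Add(7, Pow(-3, 2), Mul(-2, -3)) = Add(7, 9, 6) = 22)
n = 22
Pow(Add(n, Function('t')(Add(8, Mul(-1, -13)))), 2) = Pow(Add(22, Pow(Add(8, Mul(-1, -13)), 2)), 2) = Pow(Add(22, Pow(Add(8, 13), 2)), 2) = Pow(Add(22, Pow(21, 2)), 2) = Pow(Add(22, 441), 2) = Pow(463, 2) = 214369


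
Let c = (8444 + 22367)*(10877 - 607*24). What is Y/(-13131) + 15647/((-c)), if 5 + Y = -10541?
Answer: 1199532447703/1493301978531 ≈ 0.80328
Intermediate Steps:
Y = -10546 (Y = -5 - 10541 = -10546)
c = -113723401 (c = 30811*(10877 - 14568) = 30811*(-3691) = -113723401)
Y/(-13131) + 15647/((-c)) = -10546/(-13131) + 15647/((-1*(-113723401))) = -10546*(-1/13131) + 15647/113723401 = 10546/13131 + 15647*(1/113723401) = 10546/13131 + 15647/113723401 = 1199532447703/1493301978531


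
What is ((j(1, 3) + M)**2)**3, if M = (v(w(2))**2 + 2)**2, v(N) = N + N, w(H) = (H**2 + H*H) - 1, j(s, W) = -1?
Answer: 3630076817634571318594754329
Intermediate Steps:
w(H) = -1 + 2*H**2 (w(H) = (H**2 + H**2) - 1 = 2*H**2 - 1 = -1 + 2*H**2)
v(N) = 2*N
M = 39204 (M = ((2*(-1 + 2*2**2))**2 + 2)**2 = ((2*(-1 + 2*4))**2 + 2)**2 = ((2*(-1 + 8))**2 + 2)**2 = ((2*7)**2 + 2)**2 = (14**2 + 2)**2 = (196 + 2)**2 = 198**2 = 39204)
((j(1, 3) + M)**2)**3 = ((-1 + 39204)**2)**3 = (39203**2)**3 = 1536875209**3 = 3630076817634571318594754329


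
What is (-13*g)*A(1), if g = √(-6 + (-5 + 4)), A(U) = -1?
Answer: 13*I*√7 ≈ 34.395*I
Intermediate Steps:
g = I*√7 (g = √(-6 - 1) = √(-7) = I*√7 ≈ 2.6458*I)
(-13*g)*A(1) = -13*I*√7*(-1) = 13*I*√7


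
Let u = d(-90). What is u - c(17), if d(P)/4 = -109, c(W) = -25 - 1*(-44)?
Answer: -455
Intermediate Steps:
c(W) = 19 (c(W) = -25 + 44 = 19)
d(P) = -436 (d(P) = 4*(-109) = -436)
u = -436
u - c(17) = -436 - 1*19 = -436 - 19 = -455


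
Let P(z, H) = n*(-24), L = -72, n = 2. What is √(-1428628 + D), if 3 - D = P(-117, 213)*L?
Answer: I*√1432081 ≈ 1196.7*I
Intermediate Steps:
P(z, H) = -48 (P(z, H) = 2*(-24) = -48)
D = -3453 (D = 3 - (-48)*(-72) = 3 - 1*3456 = 3 - 3456 = -3453)
√(-1428628 + D) = √(-1428628 - 3453) = √(-1432081) = I*√1432081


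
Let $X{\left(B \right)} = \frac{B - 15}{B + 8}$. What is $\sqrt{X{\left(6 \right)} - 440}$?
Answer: $\frac{i \sqrt{86366}}{14} \approx 20.991 i$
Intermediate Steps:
$X{\left(B \right)} = \frac{-15 + B}{8 + B}$
$\sqrt{X{\left(6 \right)} - 440} = \sqrt{\frac{-15 + 6}{8 + 6} - 440} = \sqrt{\frac{1}{14} \left(-9\right) - 440} = \sqrt{- \frac{9}{14} - 440} = \sqrt{- \frac{6169}{14}} = \frac{i \sqrt{86366}}{14}$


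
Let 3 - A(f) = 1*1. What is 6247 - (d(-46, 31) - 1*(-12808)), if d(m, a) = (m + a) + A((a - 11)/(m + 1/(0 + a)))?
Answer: -6548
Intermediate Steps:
A(f) = 2 (A(f) = 3 - 1 = 2)
d(m, a) = 2 + a + m (d(m, a) = (m + a) + 2 = (a + m) + 2 = 2 + a + m)
6247 - (d(-46, 31) - 1*(-12808)) = 6247 - ((2 + 31 - 46) - 1*(-12808)) = 6247 - (-13 + 12808) = 6247 - 1*12795 = 6247 - 12795 = -6548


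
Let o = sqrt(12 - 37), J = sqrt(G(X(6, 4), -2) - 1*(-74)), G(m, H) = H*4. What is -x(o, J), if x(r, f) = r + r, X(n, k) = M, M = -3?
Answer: -10*I ≈ -10.0*I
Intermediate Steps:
X(n, k) = -3
G(m, H) = 4*H
J = sqrt(66) (J = sqrt(4*(-2) - 1*(-74)) = sqrt(-8 + 74) = sqrt(66) ≈ 8.1240)
o = 5*I (o = sqrt(-25) = 5*I ≈ 5.0*I)
x(r, f) = 2*r
-x(o, J) = -2*5*I = -10*I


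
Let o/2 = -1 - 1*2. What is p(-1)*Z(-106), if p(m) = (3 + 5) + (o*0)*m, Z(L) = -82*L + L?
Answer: 68688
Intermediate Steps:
o = -6 (o = 2*(-1 - 1*2) = 2*(-1 - 2) = 2*(-3) = -6)
Z(L) = -81*L
p(m) = 8 (p(m) = (3 + 5) + (-6*0)*m = 8 + 0*m = 8 + 0 = 8)
p(-1)*Z(-106) = 8*(-81*(-106)) = 8*8586 = 68688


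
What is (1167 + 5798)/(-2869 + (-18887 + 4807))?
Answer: -6965/16949 ≈ -0.41094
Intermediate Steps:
(1167 + 5798)/(-2869 + (-18887 + 4807)) = 6965/(-2869 - 14080) = 6965/(-16949) = 6965*(-1/16949) = -6965/16949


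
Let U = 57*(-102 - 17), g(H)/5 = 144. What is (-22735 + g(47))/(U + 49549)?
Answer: -22015/42766 ≈ -0.51478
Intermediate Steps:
g(H) = 720 (g(H) = 5*144 = 720)
U = -6783 (U = 57*(-119) = -6783)
(-22735 + g(47))/(U + 49549) = (-22735 + 720)/(-6783 + 49549) = -22015/42766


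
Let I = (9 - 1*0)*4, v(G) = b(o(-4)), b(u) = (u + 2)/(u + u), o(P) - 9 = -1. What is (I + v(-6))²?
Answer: 85849/64 ≈ 1341.4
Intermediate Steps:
o(P) = 8 (o(P) = 9 - 1 = 8)
b(u) = (2 + u)/(2*u) (b(u) = (2 + u)/((2*u)) = (2 + u)*(1/(2*u)) = (2 + u)/(2*u))
v(G) = 5/8 (v(G) = (½)*(2 + 8)/8 = (½)*(⅛)*10 = 5/8)
I = 36 (I = (9 + 0)*4 = 9*4 = 36)
(I + v(-6))² = (36 + 5/8)² = (293/8)² = 85849/64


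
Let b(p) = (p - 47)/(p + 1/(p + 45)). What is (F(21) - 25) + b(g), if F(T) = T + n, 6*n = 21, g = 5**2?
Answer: -4831/3502 ≈ -1.3795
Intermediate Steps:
g = 25
n = 7/2 (n = (1/6)*21 = 7/2 ≈ 3.5000)
F(T) = 7/2 + T (F(T) = T + 7/2 = 7/2 + T)
b(p) = (-47 + p)/(p + 1/(45 + p))
(F(21) - 25) + b(g) = ((7/2 + 21) - 25) + (-2115 + 25**2 - 2*25)/(1 + 25**2 + 45*25) = (49/2 - 25) + (-2115 + 625 - 50)/(1 + 625 + 1125) = -1/2 - 1540/1751 = -4831/3502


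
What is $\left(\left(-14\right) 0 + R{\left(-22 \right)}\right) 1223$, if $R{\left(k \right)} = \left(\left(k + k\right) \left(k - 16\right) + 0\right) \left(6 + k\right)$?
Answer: $-32717696$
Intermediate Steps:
$R{\left(k \right)} = 2 k \left(-16 + k\right) \left(6 + k\right)$ ($R{\left(k \right)} = \left(2 k \left(-16 + k\right) + 0\right) \left(6 + k\right) = 2 k \left(-16 + k\right) \left(6 + k\right)$)
$\left(\left(-14\right) 0 + R{\left(-22 \right)}\right) 1223 = \left(\left(-14\right) 0 + 2 \left(-22\right) \left(-96 + \left(-22\right)^{2} - -220\right)\right) 1223 = \left(0 + 2 \left(-22\right) \left(-96 + 484 + 220\right)\right) 1223 = \left(0 + 2 \left(-22\right) 608\right) 1223 = \left(0 - 26752\right) 1223 = \left(-26752\right) 1223 = -32717696$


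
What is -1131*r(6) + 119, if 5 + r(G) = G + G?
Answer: -7798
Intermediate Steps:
r(G) = -5 + 2*G (r(G) = -5 + (G + G) = -5 + 2*G)
-1131*r(6) + 119 = -1131*(-5 + 2*6) + 119 = -1131*(-5 + 12) + 119 = -1131*7 + 119 = -87*91 + 119 = -7917 + 119 = -7798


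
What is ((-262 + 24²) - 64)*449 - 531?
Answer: 111719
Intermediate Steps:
((-262 + 24²) - 64)*449 - 531 = ((-262 + 576) - 64)*449 - 531 = (314 - 64)*449 - 531 = 250*449 - 531 = 112250 - 531 = 111719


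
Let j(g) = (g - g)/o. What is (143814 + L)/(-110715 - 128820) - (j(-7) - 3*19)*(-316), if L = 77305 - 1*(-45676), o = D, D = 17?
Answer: -862954243/47907 ≈ -18013.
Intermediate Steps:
o = 17
L = 122981 (L = 77305 + 45676 = 122981)
j(g) = 0 (j(g) = (g - g)/17 = 0*(1/17) = 0)
(143814 + L)/(-110715 - 128820) - (j(-7) - 3*19)*(-316) = (143814 + 122981)/(-110715 - 128820) - (0 - 3*19)*(-316) = 266795/(-239535) - (0 - 57)*(-316) = 266795*(-1/239535) - (-57)*(-316) = -53359/47907 - 1*18012 = -53359/47907 - 18012 = -862954243/47907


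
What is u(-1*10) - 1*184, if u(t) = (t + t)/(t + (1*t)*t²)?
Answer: -18582/101 ≈ -183.98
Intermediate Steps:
u(t) = 2*t/(t + t³) (u(t) = (2*t)/(t + t*t²) = (2*t)/(t + t³) = 2*t/(t + t³))
u(-1*10) - 1*184 = 2/(1 + (-1*10)²) - 1*184 = 2/(1 + (-10)²) - 184 = 2/(1 + 100) - 184 = 2/101 - 184 = -18582/101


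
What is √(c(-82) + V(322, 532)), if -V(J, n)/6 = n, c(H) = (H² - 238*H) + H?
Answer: √22966 ≈ 151.55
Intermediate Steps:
c(H) = H² - 237*H
V(J, n) = -6*n
√(c(-82) + V(322, 532)) = √(-82*(-237 - 82) - 6*532) = √(-82*(-319) - 3192) = √(26158 - 3192) = √22966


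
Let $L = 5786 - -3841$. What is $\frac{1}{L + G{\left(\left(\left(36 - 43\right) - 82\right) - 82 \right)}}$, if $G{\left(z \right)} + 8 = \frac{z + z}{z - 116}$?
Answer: $\frac{287}{2760995} \approx 0.00010395$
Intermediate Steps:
$L = 9627$ ($L = 5786 + 3841 = 9627$)
$G{\left(z \right)} = -8 + \frac{2 z}{-116 + z}$ ($G{\left(z \right)} = -8 + \frac{z + z}{z - 116} = -8 + \frac{2 z}{-116 + z}$)
$\frac{1}{L + G{\left(\left(\left(36 - 43\right) - 82\right) - 82 \right)}} = \frac{1}{9627 + \frac{2 \left(464 - 3 \left(\left(\left(36 - 43\right) - 82\right) - 82\right)\right)}{-116 + \left(\left(\left(36 - 43\right) - 82\right) - 82\right)}} = \frac{1}{9627 + \frac{2 \left(464 - 3 \left(\left(-7 - 82\right) - 82\right)\right)}{-116 - 171}} = \frac{1}{9627 + \frac{2 \left(464 - 3 \left(-89 - 82\right)\right)}{-116 - 171}} = \frac{1}{9627 + \frac{2 \left(464 - -513\right)}{-116 - 171}} = \frac{1}{9627 + \frac{2 \left(464 + 513\right)}{-287}} = \frac{1}{9627 + 2 \left(- \frac{1}{287}\right) 977} = \frac{1}{9627 - \frac{1954}{287}} = \frac{1}{\frac{2760995}{287}} = \frac{287}{2760995}$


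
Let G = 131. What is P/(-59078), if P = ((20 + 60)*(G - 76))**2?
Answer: -9680000/29539 ≈ -327.70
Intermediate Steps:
P = 19360000 (P = ((20 + 60)*(131 - 76))**2 = (80*55)**2 = 4400**2 = 19360000)
P/(-59078) = 19360000/(-59078) = 19360000*(-1/59078) = -9680000/29539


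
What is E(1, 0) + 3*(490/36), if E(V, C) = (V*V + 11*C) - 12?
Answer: 179/6 ≈ 29.833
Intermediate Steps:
E(V, C) = -12 + V² + 11*C (E(V, C) = (V² + 11*C) - 12 = -12 + V² + 11*C)
E(1, 0) + 3*(490/36) = (-12 + 1² + 11*0) + 3*(490/36) = (-12 + 1 + 0) + 3*(490*(1/36)) = -11 + 3*(245/18) = -11 + 245/6 = 179/6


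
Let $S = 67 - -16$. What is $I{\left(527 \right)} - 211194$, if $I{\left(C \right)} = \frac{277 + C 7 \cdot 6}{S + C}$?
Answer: $- \frac{128805929}{610} \approx -2.1116 \cdot 10^{5}$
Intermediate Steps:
$S = 83$ ($S = 67 + 16 = 83$)
$I{\left(C \right)} = \frac{277 + 42 C}{83 + C}$ ($I{\left(C \right)} = \frac{277 + C 7 \cdot 6}{83 + C} = \frac{277 + 7 C 6}{83 + C} = \frac{277 + 42 C}{83 + C}$)
$I{\left(527 \right)} - 211194 = \frac{277 + 42 \cdot 527}{83 + 527} - 211194 = \frac{277 + 22134}{610} - 211194 = \frac{1}{610} \cdot 22411 - 211194 = \frac{22411}{610} - 211194 = - \frac{128805929}{610}$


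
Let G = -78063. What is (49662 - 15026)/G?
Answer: -34636/78063 ≈ -0.44369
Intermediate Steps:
(49662 - 15026)/G = (49662 - 15026)/(-78063) = 34636*(-1/78063) = -34636/78063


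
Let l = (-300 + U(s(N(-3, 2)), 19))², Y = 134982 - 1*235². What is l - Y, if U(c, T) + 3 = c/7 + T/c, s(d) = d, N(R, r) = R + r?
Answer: 1176932/49 ≈ 24019.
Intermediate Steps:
U(c, T) = -3 + c/7 + T/c (U(c, T) = -3 + (c/7 + T/c) = -3 + c/7 + T/c)
Y = 79757 (Y = 134982 - 1*55225 = 134982 - 55225 = 79757)
l = 5085025/49 (l = (-300 + (-3 + (-3 + 2)/7 + 19/(-3 + 2)))² = (-300 + (-3 + (⅐)*(-1) + 19/(-1)))² = (-300 + (-3 - ⅐ + 19*(-1)))² = (-300 + (-3 - ⅐ - 19))² = (-300 - 155/7)² = (-2255/7)² = 5085025/49 ≈ 1.0378e+5)
l - Y = 5085025/49 - 1*79757 = 5085025/49 - 79757 = 1176932/49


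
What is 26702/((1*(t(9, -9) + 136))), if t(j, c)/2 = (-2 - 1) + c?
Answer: 13351/56 ≈ 238.41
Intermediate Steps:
t(j, c) = -6 + 2*c (t(j, c) = 2*((-2 - 1) + c) = 2*(-3 + c) = -6 + 2*c)
26702/((1*(t(9, -9) + 136))) = 26702/((1*((-6 + 2*(-9)) + 136))) = 26702/((1*((-6 - 18) + 136))) = 26702/((1*(-24 + 136))) = 26702/((1*112)) = 26702/112 = 26702*(1/112) = 13351/56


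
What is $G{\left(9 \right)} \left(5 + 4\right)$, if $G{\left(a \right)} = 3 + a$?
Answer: $108$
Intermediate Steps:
$G{\left(9 \right)} \left(5 + 4\right) = \left(3 + 9\right) \left(5 + 4\right) = 12 \cdot 9 = 108$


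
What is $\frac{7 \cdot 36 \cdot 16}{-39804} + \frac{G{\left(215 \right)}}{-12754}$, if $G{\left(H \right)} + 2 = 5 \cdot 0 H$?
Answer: $- \frac{2139355}{21152509} \approx -0.10114$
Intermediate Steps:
$G{\left(H \right)} = -2$ ($G{\left(H \right)} = -2 + 5 \cdot 0 H = -2 + 0 H = -2 + 0 = -2$)
$\frac{7 \cdot 36 \cdot 16}{-39804} + \frac{G{\left(215 \right)}}{-12754} = \frac{7 \cdot 36 \cdot 16}{-39804} - \frac{2}{-12754} = 252 \cdot 16 \left(- \frac{1}{39804}\right) - - \frac{1}{6377} = 4032 \left(- \frac{1}{39804}\right) + \frac{1}{6377} = - \frac{336}{3317} + \frac{1}{6377} = - \frac{2139355}{21152509}$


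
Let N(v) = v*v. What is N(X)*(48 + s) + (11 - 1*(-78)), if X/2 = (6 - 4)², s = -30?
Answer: 1241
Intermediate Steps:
X = 8 (X = 2*(6 - 4)² = 2*2² = 2*4 = 8)
N(v) = v²
N(X)*(48 + s) + (11 - 1*(-78)) = 8²*(48 - 30) + (11 - 1*(-78)) = 64*18 + (11 + 78) = 1152 + 89 = 1241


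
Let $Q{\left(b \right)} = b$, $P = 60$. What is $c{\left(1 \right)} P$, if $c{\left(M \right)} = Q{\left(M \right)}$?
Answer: $60$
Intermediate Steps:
$c{\left(M \right)} = M$
$c{\left(1 \right)} P = 1 \cdot 60 = 60$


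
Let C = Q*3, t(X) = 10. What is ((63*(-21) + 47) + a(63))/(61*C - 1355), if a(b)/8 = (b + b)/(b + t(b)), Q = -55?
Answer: 4607/41683 ≈ 0.11052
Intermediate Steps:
a(b) = 16*b/(10 + b) (a(b) = 8*((b + b)/(b + 10)) = 8*((2*b)/(10 + b)) = 8*(2*b/(10 + b)) = 16*b/(10 + b))
C = -165 (C = -55*3 = -165)
((63*(-21) + 47) + a(63))/(61*C - 1355) = ((63*(-21) + 47) + 16*63/(10 + 63))/(61*(-165) - 1355) = ((-1323 + 47) + 16*63/73)/(-10065 - 1355) = (-1276 + 16*63*(1/73))/(-11420) = (-1276 + 1008/73)*(-1/11420) = -92140/73*(-1/11420) = 4607/41683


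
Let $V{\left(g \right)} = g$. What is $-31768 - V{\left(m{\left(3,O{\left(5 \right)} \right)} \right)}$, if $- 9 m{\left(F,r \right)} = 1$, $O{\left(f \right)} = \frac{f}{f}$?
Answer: $- \frac{285911}{9} \approx -31768.0$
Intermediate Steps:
$O{\left(f \right)} = 1$
$m{\left(F,r \right)} = - \frac{1}{9}$ ($m{\left(F,r \right)} = \left(- \frac{1}{9}\right) 1 = - \frac{1}{9}$)
$-31768 - V{\left(m{\left(3,O{\left(5 \right)} \right)} \right)} = -31768 - - \frac{1}{9} = -31768 + \frac{1}{9} = - \frac{285911}{9}$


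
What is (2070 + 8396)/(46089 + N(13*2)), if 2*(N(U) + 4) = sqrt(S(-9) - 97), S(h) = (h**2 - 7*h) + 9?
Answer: 482325610/2123827211 - 10466*sqrt(14)/2123827211 ≈ 0.22708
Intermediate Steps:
S(h) = 9 + h**2 - 7*h
N(U) = -4 + sqrt(14) (N(U) = -4 + sqrt((9 + (-9)**2 - 7*(-9)) - 97)/2 = -4 + sqrt((9 + 81 + 63) - 97)/2 = -4 + sqrt(153 - 97)/2 = -4 + sqrt(56)/2 = -4 + (2*sqrt(14))/2 = -4 + sqrt(14))
(2070 + 8396)/(46089 + N(13*2)) = (2070 + 8396)/(46089 + (-4 + sqrt(14))) = 10466/(46085 + sqrt(14))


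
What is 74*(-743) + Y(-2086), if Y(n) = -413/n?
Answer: -16384577/298 ≈ -54982.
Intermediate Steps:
74*(-743) + Y(-2086) = 74*(-743) - 413/(-2086) = -54982 - 413*(-1/2086) = -54982 + 59/298 = -16384577/298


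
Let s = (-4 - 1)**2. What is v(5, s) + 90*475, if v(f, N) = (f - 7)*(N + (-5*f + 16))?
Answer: 42718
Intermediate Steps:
s = 25 (s = (-5)**2 = 25)
v(f, N) = (-7 + f)*(16 + N - 5*f) (v(f, N) = (-7 + f)*(N + (16 - 5*f)) = (-7 + f)*(16 + N - 5*f))
v(5, s) + 90*475 = (-112 - 7*25 - 5*5**2 + 51*5 + 25*5) + 90*475 = (-112 - 175 - 5*25 + 255 + 125) + 42750 = (-112 - 175 - 125 + 255 + 125) + 42750 = -32 + 42750 = 42718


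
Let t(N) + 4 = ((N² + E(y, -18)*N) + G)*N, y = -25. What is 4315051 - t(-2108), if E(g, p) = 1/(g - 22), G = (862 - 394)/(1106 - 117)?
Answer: 435622607317725/46483 ≈ 9.3716e+9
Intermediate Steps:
G = 468/989 ≈ 0.47321
E(g, p) = 1/(-22 + g)
t(N) = -4 + N*(468/989 + N² - N/47) (t(N) = -4 + ((N² + N/(-22 - 25)) + 468/989)*N = -4 + ((N² + N/(-47)) + 468/989)*N = -4 + ((N² - N/47) + 468/989)*N = -4 + (468/989 + N² - N/47)*N = -4 + N*(468/989 + N² - N/47))
4315051 - t(-2108) = 4315051 - (-4 + (-2108)³ - 1/47*(-2108)² + (468/989)*(-2108)) = 4315051 - (-4 - 9367243712 - 1/47*4443664 - 986544/989) = 4315051 - (-4 - 9367243712 - 4443664/47 - 986544/989) = 4315051 - 1*(-435422030802092/46483) = 4315051 + 435422030802092/46483 = 435622607317725/46483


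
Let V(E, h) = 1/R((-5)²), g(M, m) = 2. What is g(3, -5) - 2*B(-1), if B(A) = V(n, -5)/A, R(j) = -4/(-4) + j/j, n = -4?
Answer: 3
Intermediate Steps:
R(j) = 2 (R(j) = -4*(-¼) + 1 = 1 + 1 = 2)
V(E, h) = ½ (V(E, h) = 1/2 = ½)
B(A) = 1/(2*A)
g(3, -5) - 2*B(-1) = 2 - 1/(-1) = 2 - (-1) = 2 - 2*(-½) = 2 + 1 = 3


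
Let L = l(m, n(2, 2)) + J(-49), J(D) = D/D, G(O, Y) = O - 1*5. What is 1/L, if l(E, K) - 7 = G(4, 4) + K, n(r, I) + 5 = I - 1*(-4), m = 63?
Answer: 1/8 ≈ 0.12500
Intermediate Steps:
G(O, Y) = -5 + O (G(O, Y) = O - 5 = -5 + O)
n(r, I) = -1 + I (n(r, I) = -5 + (I - 1*(-4)) = -5 + (I + 4) = -5 + (4 + I) = -1 + I)
l(E, K) = 6 + K (l(E, K) = 7 + ((-5 + 4) + K) = 7 + (-1 + K) = 6 + K)
J(D) = 1
L = 8 (L = (6 + (-1 + 2)) + 1 = (6 + 1) + 1 = 7 + 1 = 8)
1/L = 1/8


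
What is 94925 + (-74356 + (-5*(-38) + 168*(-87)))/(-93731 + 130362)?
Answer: 3477108893/36631 ≈ 94923.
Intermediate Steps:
94925 + (-74356 + (-5*(-38) + 168*(-87)))/(-93731 + 130362) = 94925 + (-74356 + (190 - 14616))/36631 = 94925 + (-74356 - 14426)*(1/36631) = 94925 - 88782*1/36631 = 94925 - 88782/36631 = 3477108893/36631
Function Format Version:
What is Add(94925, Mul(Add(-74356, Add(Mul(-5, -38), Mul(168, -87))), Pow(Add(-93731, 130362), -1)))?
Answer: Rational(3477108893, 36631) ≈ 94923.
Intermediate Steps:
Add(94925, Mul(Add(-74356, Add(Mul(-5, -38), Mul(168, -87))), Pow(Add(-93731, 130362), -1))) = Add(94925, Mul(Add(-74356, Add(190, -14616)), Pow(36631, -1))) = Add(94925, Mul(Add(-74356, -14426), Rational(1, 36631))) = Add(94925, Mul(-88782, Rational(1, 36631))) = Add(94925, Rational(-88782, 36631)) = Rational(3477108893, 36631)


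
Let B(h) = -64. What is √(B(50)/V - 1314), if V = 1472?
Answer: I*√695129/23 ≈ 36.25*I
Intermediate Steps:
√(B(50)/V - 1314) = √(-64/1472 - 1314) = √(-64*1/1472 - 1314) = √(-1/23 - 1314) = √(-30223/23) = I*√695129/23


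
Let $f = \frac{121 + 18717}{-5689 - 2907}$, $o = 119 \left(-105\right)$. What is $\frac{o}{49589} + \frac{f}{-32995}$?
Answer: $- \frac{104204719627}{413667091670} \approx -0.2519$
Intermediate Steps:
$o = -12495$
$f = - \frac{9419}{4298}$ ($f = \frac{18838}{-8596} = 18838 \left(- \frac{1}{8596}\right) = - \frac{9419}{4298} \approx -2.1915$)
$\frac{o}{49589} + \frac{f}{-32995} = - \frac{12495}{49589} - \frac{9419}{4298 \left(-32995\right)} = \left(-12495\right) \frac{1}{49589} - - \frac{9419}{141812510} = - \frac{735}{2917} + \frac{9419}{141812510} = - \frac{104204719627}{413667091670}$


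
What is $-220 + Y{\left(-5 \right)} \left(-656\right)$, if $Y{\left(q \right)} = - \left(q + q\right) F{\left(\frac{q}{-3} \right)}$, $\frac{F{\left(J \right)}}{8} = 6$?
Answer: $-315100$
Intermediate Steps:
$F{\left(J \right)} = 48$ ($F{\left(J \right)} = 8 \cdot 6 = 48$)
$Y{\left(q \right)} = - 96 q$ ($Y{\left(q \right)} = - \left(q + q\right) 48 = - 2 q 48 = - 96 q$)
$-220 + Y{\left(-5 \right)} \left(-656\right) = -220 + \left(-96\right) \left(-5\right) \left(-656\right) = -220 + 480 \left(-656\right) = -220 - 314880 = -315100$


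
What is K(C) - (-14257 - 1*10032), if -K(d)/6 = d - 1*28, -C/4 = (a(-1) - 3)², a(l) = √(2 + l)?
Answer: 24553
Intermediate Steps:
C = -16 (C = -4*(√(2 - 1) - 3)² = -4*(√1 - 3)² = -4*(1 - 3)² = -4*(-2)² = -4*4 = -16)
K(d) = 168 - 6*d (K(d) = -6*(d - 1*28) = -6*(d - 28) = -6*(-28 + d) = 168 - 6*d)
K(C) - (-14257 - 1*10032) = (168 - 6*(-16)) - (-14257 - 1*10032) = (168 + 96) - (-14257 - 10032) = 264 - 1*(-24289) = 264 + 24289 = 24553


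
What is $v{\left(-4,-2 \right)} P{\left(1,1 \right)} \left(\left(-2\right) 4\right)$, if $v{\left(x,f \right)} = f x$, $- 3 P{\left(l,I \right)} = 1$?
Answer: $\frac{64}{3} \approx 21.333$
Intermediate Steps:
$P{\left(l,I \right)} = - \frac{1}{3}$ ($P{\left(l,I \right)} = \left(- \frac{1}{3}\right) 1 = - \frac{1}{3}$)
$v{\left(-4,-2 \right)} P{\left(1,1 \right)} \left(\left(-2\right) 4\right) = \left(-2\right) \left(-4\right) \left(- \frac{1}{3}\right) \left(\left(-2\right) 4\right) = 8 \left(- \frac{1}{3}\right) \left(-8\right) = \left(- \frac{8}{3}\right) \left(-8\right) = \frac{64}{3}$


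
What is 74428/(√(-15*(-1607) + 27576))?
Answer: 3236*√51681/2247 ≈ 327.39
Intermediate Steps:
74428/(√(-15*(-1607) + 27576)) = 74428/(√(24105 + 27576)) = 74428/(√51681) = 74428*(√51681/51681) = 3236*√51681/2247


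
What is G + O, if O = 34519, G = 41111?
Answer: 75630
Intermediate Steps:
G + O = 41111 + 34519 = 75630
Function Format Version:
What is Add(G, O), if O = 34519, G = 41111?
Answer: 75630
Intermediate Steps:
Add(G, O) = Add(41111, 34519) = 75630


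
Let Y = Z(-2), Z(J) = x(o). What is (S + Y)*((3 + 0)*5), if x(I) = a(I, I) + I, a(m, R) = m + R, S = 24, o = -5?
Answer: 135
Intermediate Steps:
a(m, R) = R + m
x(I) = 3*I (x(I) = (I + I) + I = 2*I + I = 3*I)
Z(J) = -15 (Z(J) = 3*(-5) = -15)
Y = -15
(S + Y)*((3 + 0)*5) = (24 - 15)*((3 + 0)*5) = 9*(3*5) = 9*15 = 135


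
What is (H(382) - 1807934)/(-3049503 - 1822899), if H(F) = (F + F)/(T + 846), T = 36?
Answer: 398649256/1074364641 ≈ 0.37106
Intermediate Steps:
H(F) = F/441 (H(F) = (F + F)/(36 + 846) = (2*F)/882 = (2*F)*(1/882) = F/441)
(H(382) - 1807934)/(-3049503 - 1822899) = ((1/441)*382 - 1807934)/(-3049503 - 1822899) = (382/441 - 1807934)/(-4872402) = -797298512/441*(-1/4872402) = 398649256/1074364641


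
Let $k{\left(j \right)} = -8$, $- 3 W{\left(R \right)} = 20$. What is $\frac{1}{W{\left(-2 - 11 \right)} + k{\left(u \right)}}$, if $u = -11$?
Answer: $- \frac{3}{44} \approx -0.068182$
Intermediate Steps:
$W{\left(R \right)} = - \frac{20}{3}$ ($W{\left(R \right)} = \left(- \frac{1}{3}\right) 20 = - \frac{20}{3}$)
$\frac{1}{W{\left(-2 - 11 \right)} + k{\left(u \right)}} = \frac{1}{- \frac{20}{3} - 8} = \frac{1}{- \frac{44}{3}} = - \frac{3}{44}$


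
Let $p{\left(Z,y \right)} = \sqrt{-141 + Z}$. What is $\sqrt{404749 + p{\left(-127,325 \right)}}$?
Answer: $\sqrt{404749 + 2 i \sqrt{67}} \approx 636.2 + 0.01 i$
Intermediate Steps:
$\sqrt{404749 + p{\left(-127,325 \right)}} = \sqrt{404749 + \sqrt{-141 - 127}} = \sqrt{404749 + \sqrt{-268}} = \sqrt{404749 + 2 i \sqrt{67}}$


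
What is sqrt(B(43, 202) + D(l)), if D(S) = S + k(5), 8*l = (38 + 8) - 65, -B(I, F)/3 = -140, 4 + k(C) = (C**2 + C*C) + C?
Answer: sqrt(7498)/4 ≈ 21.648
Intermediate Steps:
k(C) = -4 + C + 2*C**2 (k(C) = -4 + ((C**2 + C*C) + C) = -4 + ((C**2 + C**2) + C) = -4 + (2*C**2 + C) = -4 + (C + 2*C**2) = -4 + C + 2*C**2)
B(I, F) = 420 (B(I, F) = -3*(-140) = 420)
l = -19/8 (l = ((38 + 8) - 65)/8 = (46 - 65)/8 = (1/8)*(-19) = -19/8 ≈ -2.3750)
D(S) = 51 + S (D(S) = S + (-4 + 5 + 2*5**2) = S + (-4 + 5 + 2*25) = S + (-4 + 5 + 50) = S + 51 = 51 + S)
sqrt(B(43, 202) + D(l)) = sqrt(420 + (51 - 19/8)) = sqrt(420 + 389/8) = sqrt(3749/8) = sqrt(7498)/4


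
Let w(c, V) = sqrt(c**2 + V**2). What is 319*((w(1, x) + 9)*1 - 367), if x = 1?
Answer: -114202 + 319*sqrt(2) ≈ -1.1375e+5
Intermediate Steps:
w(c, V) = sqrt(V**2 + c**2)
319*((w(1, x) + 9)*1 - 367) = 319*((sqrt(1**2 + 1**2) + 9)*1 - 367) = 319*((sqrt(1 + 1) + 9)*1 - 367) = 319*((sqrt(2) + 9)*1 - 367) = 319*((9 + sqrt(2))*1 - 367) = 319*((9 + sqrt(2)) - 367) = 319*(-358 + sqrt(2)) = -114202 + 319*sqrt(2)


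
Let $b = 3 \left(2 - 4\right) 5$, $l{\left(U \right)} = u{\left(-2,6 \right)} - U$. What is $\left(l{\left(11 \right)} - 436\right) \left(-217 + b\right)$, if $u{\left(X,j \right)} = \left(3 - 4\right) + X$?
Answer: $111150$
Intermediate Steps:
$u{\left(X,j \right)} = -1 + X$
$l{\left(U \right)} = -3 - U$ ($l{\left(U \right)} = \left(-1 - 2\right) - U = -3 - U$)
$b = -30$ ($b = 3 \left(-2\right) 5 = \left(-6\right) 5 = -30$)
$\left(l{\left(11 \right)} - 436\right) \left(-217 + b\right) = \left(\left(-3 - 11\right) - 436\right) \left(-217 - 30\right) = \left(\left(-3 - 11\right) - 436\right) \left(-247\right) = \left(-14 - 436\right) \left(-247\right) = \left(-450\right) \left(-247\right) = 111150$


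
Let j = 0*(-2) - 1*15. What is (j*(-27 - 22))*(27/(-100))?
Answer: -3969/20 ≈ -198.45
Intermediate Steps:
j = -15 (j = 0 - 15 = -15)
(j*(-27 - 22))*(27/(-100)) = (-15*(-27 - 22))*(27/(-100)) = (-15*(-49))*(27*(-1/100)) = 735*(-27/100) = -3969/20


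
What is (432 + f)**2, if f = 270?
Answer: 492804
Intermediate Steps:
(432 + f)**2 = (432 + 270)**2 = 702**2 = 492804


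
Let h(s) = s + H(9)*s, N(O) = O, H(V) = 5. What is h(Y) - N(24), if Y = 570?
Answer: 3396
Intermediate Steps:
h(s) = 6*s (h(s) = s + 5*s = 6*s)
h(Y) - N(24) = 6*570 - 1*24 = 3420 - 24 = 3396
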